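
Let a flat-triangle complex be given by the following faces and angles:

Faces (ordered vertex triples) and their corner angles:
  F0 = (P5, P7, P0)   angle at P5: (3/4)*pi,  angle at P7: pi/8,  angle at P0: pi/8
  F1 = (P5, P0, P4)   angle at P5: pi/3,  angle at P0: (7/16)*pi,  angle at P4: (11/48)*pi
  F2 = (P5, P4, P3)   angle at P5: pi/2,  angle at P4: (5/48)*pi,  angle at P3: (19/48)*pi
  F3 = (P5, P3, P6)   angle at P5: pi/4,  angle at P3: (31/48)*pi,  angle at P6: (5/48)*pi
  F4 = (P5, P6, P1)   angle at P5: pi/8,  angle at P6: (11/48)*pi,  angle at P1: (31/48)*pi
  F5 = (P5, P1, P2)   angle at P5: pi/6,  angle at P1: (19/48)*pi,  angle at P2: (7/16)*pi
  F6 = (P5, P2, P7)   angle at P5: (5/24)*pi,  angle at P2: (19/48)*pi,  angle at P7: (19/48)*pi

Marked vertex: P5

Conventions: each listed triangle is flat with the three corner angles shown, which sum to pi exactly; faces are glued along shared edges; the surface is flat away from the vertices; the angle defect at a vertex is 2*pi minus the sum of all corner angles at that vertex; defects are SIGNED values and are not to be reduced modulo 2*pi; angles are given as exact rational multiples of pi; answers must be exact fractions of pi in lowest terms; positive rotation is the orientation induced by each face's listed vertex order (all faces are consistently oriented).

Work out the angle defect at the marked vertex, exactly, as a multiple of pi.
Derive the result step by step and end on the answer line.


Sum of corner angles at P5: (7/3)*pi
defect = 2*pi - (7/3)*pi

Answer: defect(P5) = -pi/3


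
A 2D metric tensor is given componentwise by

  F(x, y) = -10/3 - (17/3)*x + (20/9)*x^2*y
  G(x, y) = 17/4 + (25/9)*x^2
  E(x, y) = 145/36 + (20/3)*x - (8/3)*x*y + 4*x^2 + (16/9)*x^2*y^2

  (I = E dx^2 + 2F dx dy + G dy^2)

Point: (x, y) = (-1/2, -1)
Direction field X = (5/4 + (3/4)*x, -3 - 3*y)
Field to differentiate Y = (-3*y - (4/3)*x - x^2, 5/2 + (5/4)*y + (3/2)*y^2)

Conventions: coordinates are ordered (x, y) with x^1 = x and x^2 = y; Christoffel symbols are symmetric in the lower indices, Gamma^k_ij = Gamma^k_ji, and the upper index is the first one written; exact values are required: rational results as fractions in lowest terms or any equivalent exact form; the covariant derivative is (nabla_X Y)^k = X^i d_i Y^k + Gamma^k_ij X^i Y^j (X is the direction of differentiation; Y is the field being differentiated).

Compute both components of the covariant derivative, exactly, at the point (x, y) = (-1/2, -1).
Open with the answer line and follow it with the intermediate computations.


Answer: (nabla_X Y)^x = 403963/89232, (nabla_X Y)^y = -332689/178464

E = 29/36, F = -19/18, G = 89/18 at the point
E_x = 32/9, E_y = 4/9, F_x = -31/9, F_y = 5/9, G_x = -25/9, G_y = 0
EG - F^2 = 1859/648;  g^inv = (648/1859) * [[89/18, 19/18], [19/18, 29/36]]
first-kind symbols [ij,l] = (1/2)(d_i g_jl + d_j g_il - d_l g_ij): [xx,x] = E_x/2 = 16/9, [xx,y] = F_x - E_y/2 = -11/3, [xy,x] = E_y/2 = 2/9, [xy,y] = G_x/2 = -25/18, [yy,x] = F_y - G_x/2 = 35/18, [yy,y] = G_y/2 = 0
Gamma^x_ij = (G*[ij,x] - F*[ij,y])/(EG - F^2), Gamma^y_ij = (E*[ij,y] - F*[ij,x])/(EG - F^2)
Gamma_xxx = 3188/1859, Gamma_xxy = -238/1859, Gamma_xyy = 6230/1859, Gamma_yxx = -698/1859, Gamma_yxy = -573/1859, Gamma_yyy = 1330/1859
X = (7/8, 0), Y = (41/12, 11/4) at the point


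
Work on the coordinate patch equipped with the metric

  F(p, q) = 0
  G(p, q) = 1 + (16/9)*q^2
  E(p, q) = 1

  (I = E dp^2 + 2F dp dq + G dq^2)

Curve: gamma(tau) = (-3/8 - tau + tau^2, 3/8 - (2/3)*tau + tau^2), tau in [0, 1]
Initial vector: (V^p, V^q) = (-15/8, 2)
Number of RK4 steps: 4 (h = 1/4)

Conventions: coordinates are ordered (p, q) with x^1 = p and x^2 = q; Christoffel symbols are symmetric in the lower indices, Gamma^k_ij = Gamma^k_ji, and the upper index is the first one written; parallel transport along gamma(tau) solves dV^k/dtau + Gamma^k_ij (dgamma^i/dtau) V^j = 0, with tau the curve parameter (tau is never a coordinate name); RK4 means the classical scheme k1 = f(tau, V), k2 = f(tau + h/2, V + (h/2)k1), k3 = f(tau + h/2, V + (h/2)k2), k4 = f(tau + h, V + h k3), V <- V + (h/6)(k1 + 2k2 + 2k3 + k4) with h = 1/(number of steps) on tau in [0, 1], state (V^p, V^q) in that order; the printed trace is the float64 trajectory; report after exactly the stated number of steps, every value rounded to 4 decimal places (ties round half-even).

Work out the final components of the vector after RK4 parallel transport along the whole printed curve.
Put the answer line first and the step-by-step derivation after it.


Answer: V^p = -1.8750, V^q = 1.6257

gamma'(tau) = (-1 + 2*tau, -2/3 + 2*tau); f(tau, V)^k = -Gamma^k_ij(gamma(tau)) gamma'^i(tau) V^j; h = 1/4; intermediate values shown to 6 dp
curve data and Christoffel symbols at the stage parameters:
  tau = 0.000000: gamma = (-0.375000, 0.375000), gamma' = (-1.000000, -0.666667); Gamma_ppp = 0.000000, Gamma_ppq = 0.000000, Gamma_pqq = 0.000000, Gamma_qpp = 0.000000, Gamma_qpq = 0.000000, Gamma_qqq = 0.533333
  tau = 0.125000: gamma = (-0.484375, 0.307292), gamma' = (-0.750000, -0.416667); Gamma_ppp = 0.000000, Gamma_ppq = 0.000000, Gamma_pqq = 0.000000, Gamma_qpp = 0.000000, Gamma_qpq = 0.000000, Gamma_qqq = 0.467771
  tau = 0.250000: gamma = (-0.562500, 0.270833), gamma' = (-0.500000, -0.166667); Gamma_ppp = 0.000000, Gamma_ppq = 0.000000, Gamma_pqq = 0.000000, Gamma_qpp = 0.000000, Gamma_qpq = 0.000000, Gamma_qqq = 0.425939
  tau = 0.375000: gamma = (-0.609375, 0.265625), gamma' = (-0.250000, 0.083333); Gamma_ppp = 0.000000, Gamma_ppq = 0.000000, Gamma_pqq = 0.000000, Gamma_qpp = 0.000000, Gamma_qpq = 0.000000, Gamma_qqq = 0.419591
  tau = 0.500000: gamma = (-0.625000, 0.291667), gamma' = (0.000000, 0.333333); Gamma_ppp = 0.000000, Gamma_ppq = 0.000000, Gamma_pqq = 0.000000, Gamma_qpp = 0.000000, Gamma_qpq = 0.000000, Gamma_qqq = 0.450402
  tau = 0.625000: gamma = (-0.609375, 0.348958), gamma' = (0.250000, 0.583333); Gamma_ppp = 0.000000, Gamma_ppq = 0.000000, Gamma_pqq = 0.000000, Gamma_qpp = 0.000000, Gamma_qpq = 0.000000, Gamma_qqq = 0.509970
  tau = 0.750000: gamma = (-0.562500, 0.437500), gamma' = (0.500000, 0.833333); Gamma_ppp = 0.000000, Gamma_ppq = 0.000000, Gamma_pqq = 0.000000, Gamma_qpp = 0.000000, Gamma_qpq = 0.000000, Gamma_qqq = 0.580311
  tau = 0.875000: gamma = (-0.484375, 0.557292), gamma' = (0.750000, 1.083333); Gamma_ppp = 0.000000, Gamma_ppq = 0.000000, Gamma_pqq = 0.000000, Gamma_qpp = 0.000000, Gamma_qpq = 0.000000, Gamma_qqq = 0.638310
  tau = 1.000000: gamma = (-0.375000, 0.708333), gamma' = (1.000000, 1.333333); Gamma_ppp = 0.000000, Gamma_ppq = 0.000000, Gamma_pqq = 0.000000, Gamma_qpp = 0.000000, Gamma_qpq = 0.000000, Gamma_qqq = 0.665579
step 0: V^p = -1.8750, V^q = 2.0000
step 1: k1 = (0.000000, 0.711111), k2 = (0.000000, 0.407134), k3 = (0.000000, 0.399728), k4 = (0.000000, 0.149074); V <- V + (h/6)(k1 + 2k2 + 2k3 + k4): V^p = -1.8750, V^q = 2.1031
step 2: k1 = (0.000000, 0.149297), k2 = (0.000000, -0.074189), k3 = (0.000000, -0.073212), k4 = (0.000000, -0.312996); V <- V + (h/6)(k1 + 2k2 + 2k3 + k4): V^p = -1.8750, V^q = 2.0840
step 3: k1 = (0.000000, -0.312876), k2 = (0.000000, -0.608312), k3 = (0.000000, -0.597326), k4 = (0.000000, -0.935579); V <- V + (h/6)(k1 + 2k2 + 2k3 + k4): V^p = -1.8750, V^q = 1.9315
step 4: k1 = (0.000000, -0.934052), k2 = (0.000000, -1.254890), k3 = (0.000000, -1.227157), k4 = (0.000000, -1.441819); V <- V + (h/6)(k1 + 2k2 + 2k3 + k4): V^p = -1.8750, V^q = 1.6257


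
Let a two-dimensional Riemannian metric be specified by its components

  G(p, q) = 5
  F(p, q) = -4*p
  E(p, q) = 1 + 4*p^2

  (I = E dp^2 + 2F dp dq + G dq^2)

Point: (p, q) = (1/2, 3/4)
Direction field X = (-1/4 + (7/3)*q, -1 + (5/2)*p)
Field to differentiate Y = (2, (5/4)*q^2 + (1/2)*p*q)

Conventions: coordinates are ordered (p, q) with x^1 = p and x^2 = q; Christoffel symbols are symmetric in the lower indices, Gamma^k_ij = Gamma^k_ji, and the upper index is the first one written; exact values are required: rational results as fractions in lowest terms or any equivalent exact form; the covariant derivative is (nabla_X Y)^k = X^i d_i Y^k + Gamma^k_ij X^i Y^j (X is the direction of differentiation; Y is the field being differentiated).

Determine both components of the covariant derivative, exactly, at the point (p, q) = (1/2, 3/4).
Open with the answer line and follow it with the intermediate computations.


Answer: (nabla_X Y)^p = 1, (nabla_X Y)^q = -29/32

E = 2, F = -2, G = 5 at the point
E_p = 4, E_q = 0, F_p = -4, F_q = 0, G_p = 0, G_q = 0
EG - F^2 = 6;  g^inv = (1/6) * [[5, 2], [2, 2]]
first-kind symbols [ij,l] = (1/2)(d_i g_jl + d_j g_il - d_l g_ij): [pp,p] = E_p/2 = 2, [pp,q] = F_p - E_q/2 = -4, [pq,p] = E_q/2 = 0, [pq,q] = G_p/2 = 0, [qq,p] = F_q - G_p/2 = 0, [qq,q] = G_q/2 = 0
Gamma^p_ij = (G*[ij,p] - F*[ij,q])/(EG - F^2), Gamma^q_ij = (E*[ij,q] - F*[ij,p])/(EG - F^2)
Gamma_ppp = 1/3, Gamma_ppq = 0, Gamma_pqq = 0, Gamma_qpp = -2/3, Gamma_qpq = 0, Gamma_qqq = 0
X = (3/2, 1/4), Y = (2, 57/64) at the point


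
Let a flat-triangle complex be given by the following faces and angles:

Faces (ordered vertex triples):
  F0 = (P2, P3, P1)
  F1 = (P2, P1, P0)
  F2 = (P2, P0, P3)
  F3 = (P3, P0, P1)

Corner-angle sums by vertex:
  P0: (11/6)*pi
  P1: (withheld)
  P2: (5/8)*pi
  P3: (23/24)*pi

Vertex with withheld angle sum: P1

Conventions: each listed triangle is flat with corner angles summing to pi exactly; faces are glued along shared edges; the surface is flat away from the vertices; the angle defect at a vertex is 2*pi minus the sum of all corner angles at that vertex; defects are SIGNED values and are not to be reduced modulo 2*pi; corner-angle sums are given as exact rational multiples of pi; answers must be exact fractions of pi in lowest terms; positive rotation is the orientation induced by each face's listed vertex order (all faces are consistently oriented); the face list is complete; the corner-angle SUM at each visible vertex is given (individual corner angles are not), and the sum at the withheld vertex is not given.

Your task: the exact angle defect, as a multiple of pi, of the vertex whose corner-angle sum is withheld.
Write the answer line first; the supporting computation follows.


Answer: defect(P1) = (17/12)*pi

V = 4, E = 6, F = 4; chi = V - E + F = 2
Gauss-Bonnet: total defect = 2*pi*chi = 4*pi; visible defects sum to (31/12)*pi


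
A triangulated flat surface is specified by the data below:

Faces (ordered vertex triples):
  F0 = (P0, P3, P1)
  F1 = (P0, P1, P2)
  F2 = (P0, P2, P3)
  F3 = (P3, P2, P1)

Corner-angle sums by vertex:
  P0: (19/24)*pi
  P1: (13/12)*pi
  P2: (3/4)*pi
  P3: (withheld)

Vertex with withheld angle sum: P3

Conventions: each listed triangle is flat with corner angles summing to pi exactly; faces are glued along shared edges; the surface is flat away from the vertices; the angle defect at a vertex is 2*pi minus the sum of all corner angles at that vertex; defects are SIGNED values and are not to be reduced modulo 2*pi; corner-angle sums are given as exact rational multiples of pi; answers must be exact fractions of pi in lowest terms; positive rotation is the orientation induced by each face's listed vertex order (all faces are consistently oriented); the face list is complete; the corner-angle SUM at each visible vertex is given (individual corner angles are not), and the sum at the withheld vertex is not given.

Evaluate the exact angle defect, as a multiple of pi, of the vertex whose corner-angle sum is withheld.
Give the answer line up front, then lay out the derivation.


Answer: defect(P3) = (5/8)*pi

V = 4, E = 6, F = 4; chi = V - E + F = 2
Gauss-Bonnet: total defect = 2*pi*chi = 4*pi; visible defects sum to (27/8)*pi


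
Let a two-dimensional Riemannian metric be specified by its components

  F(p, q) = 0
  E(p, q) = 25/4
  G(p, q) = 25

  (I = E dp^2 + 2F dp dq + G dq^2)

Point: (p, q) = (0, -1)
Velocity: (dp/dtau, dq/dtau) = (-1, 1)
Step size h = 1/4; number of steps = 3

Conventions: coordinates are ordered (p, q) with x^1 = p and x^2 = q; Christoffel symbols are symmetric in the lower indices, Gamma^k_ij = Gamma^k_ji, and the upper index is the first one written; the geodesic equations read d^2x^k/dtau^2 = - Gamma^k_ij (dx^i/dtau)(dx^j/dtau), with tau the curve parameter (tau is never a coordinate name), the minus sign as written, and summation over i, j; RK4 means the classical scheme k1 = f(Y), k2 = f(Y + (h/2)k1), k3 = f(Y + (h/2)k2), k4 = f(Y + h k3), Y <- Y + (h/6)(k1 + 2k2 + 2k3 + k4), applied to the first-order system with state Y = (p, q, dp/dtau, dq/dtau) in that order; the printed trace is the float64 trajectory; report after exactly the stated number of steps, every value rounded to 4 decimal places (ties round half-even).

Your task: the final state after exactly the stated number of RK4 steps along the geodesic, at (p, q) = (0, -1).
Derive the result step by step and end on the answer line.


f(Y) = (dp/dtau, dq/dtau, -Gamma^p_ij Y'^i Y'^j, -Gamma^q_ij Y'^i Y'^j) with the Gammas evaluated at the stage position; h = 0.250000; intermediate values shown to 6 dp
step 0: p = 0.0000, q = -1.0000, dp/dtau = -1.0000, dq/dtau = 1.0000
step 1:
  k1: at (p, q) = (0.000000, -1.000000), (dp/dtau, dq/dtau) = (-1.000000, 1.000000); Gamma_ppp = 0.000000, Gamma_ppq = 0.000000, Gamma_pqq = 0.000000, Gamma_qpp = 0.000000, Gamma_qpq = 0.000000, Gamma_qqq = 0.000000; k1 = (-1.000000, 1.000000, 0.000000, 0.000000)
  k2: at (p, q) = (-0.125000, -0.875000), (dp/dtau, dq/dtau) = (-1.000000, 1.000000); Gamma_ppp = 0.000000, Gamma_ppq = 0.000000, Gamma_pqq = 0.000000, Gamma_qpp = 0.000000, Gamma_qpq = 0.000000, Gamma_qqq = 0.000000; k2 = (-1.000000, 1.000000, 0.000000, 0.000000)
  k3: at (p, q) = (-0.125000, -0.875000), (dp/dtau, dq/dtau) = (-1.000000, 1.000000); Gamma_ppp = 0.000000, Gamma_ppq = 0.000000, Gamma_pqq = 0.000000, Gamma_qpp = 0.000000, Gamma_qpq = 0.000000, Gamma_qqq = 0.000000; k3 = (-1.000000, 1.000000, 0.000000, 0.000000)
  k4: at (p, q) = (-0.250000, -0.750000), (dp/dtau, dq/dtau) = (-1.000000, 1.000000); Gamma_ppp = 0.000000, Gamma_ppq = 0.000000, Gamma_pqq = 0.000000, Gamma_qpp = 0.000000, Gamma_qpq = 0.000000, Gamma_qqq = 0.000000; k4 = (-1.000000, 1.000000, 0.000000, 0.000000)
  Y <- Y + (h/6)(k1 + 2k2 + 2k3 + k4): p = -0.2500, q = -0.7500, dp/dtau = -1.0000, dq/dtau = 1.0000
step 2:
  k1: at (p, q) = (-0.250000, -0.750000), (dp/dtau, dq/dtau) = (-1.000000, 1.000000); Gamma_ppp = 0.000000, Gamma_ppq = 0.000000, Gamma_pqq = 0.000000, Gamma_qpp = 0.000000, Gamma_qpq = 0.000000, Gamma_qqq = 0.000000; k1 = (-1.000000, 1.000000, 0.000000, 0.000000)
  k2: at (p, q) = (-0.375000, -0.625000), (dp/dtau, dq/dtau) = (-1.000000, 1.000000); Gamma_ppp = 0.000000, Gamma_ppq = 0.000000, Gamma_pqq = 0.000000, Gamma_qpp = 0.000000, Gamma_qpq = 0.000000, Gamma_qqq = 0.000000; k2 = (-1.000000, 1.000000, 0.000000, 0.000000)
  k3: at (p, q) = (-0.375000, -0.625000), (dp/dtau, dq/dtau) = (-1.000000, 1.000000); Gamma_ppp = 0.000000, Gamma_ppq = 0.000000, Gamma_pqq = 0.000000, Gamma_qpp = 0.000000, Gamma_qpq = 0.000000, Gamma_qqq = 0.000000; k3 = (-1.000000, 1.000000, 0.000000, 0.000000)
  k4: at (p, q) = (-0.500000, -0.500000), (dp/dtau, dq/dtau) = (-1.000000, 1.000000); Gamma_ppp = 0.000000, Gamma_ppq = 0.000000, Gamma_pqq = 0.000000, Gamma_qpp = 0.000000, Gamma_qpq = 0.000000, Gamma_qqq = 0.000000; k4 = (-1.000000, 1.000000, 0.000000, 0.000000)
  Y <- Y + (h/6)(k1 + 2k2 + 2k3 + k4): p = -0.5000, q = -0.5000, dp/dtau = -1.0000, dq/dtau = 1.0000
step 3:
  k1: at (p, q) = (-0.500000, -0.500000), (dp/dtau, dq/dtau) = (-1.000000, 1.000000); Gamma_ppp = 0.000000, Gamma_ppq = 0.000000, Gamma_pqq = 0.000000, Gamma_qpp = 0.000000, Gamma_qpq = 0.000000, Gamma_qqq = 0.000000; k1 = (-1.000000, 1.000000, 0.000000, 0.000000)
  k2: at (p, q) = (-0.625000, -0.375000), (dp/dtau, dq/dtau) = (-1.000000, 1.000000); Gamma_ppp = 0.000000, Gamma_ppq = 0.000000, Gamma_pqq = 0.000000, Gamma_qpp = 0.000000, Gamma_qpq = 0.000000, Gamma_qqq = 0.000000; k2 = (-1.000000, 1.000000, 0.000000, 0.000000)
  k3: at (p, q) = (-0.625000, -0.375000), (dp/dtau, dq/dtau) = (-1.000000, 1.000000); Gamma_ppp = 0.000000, Gamma_ppq = 0.000000, Gamma_pqq = 0.000000, Gamma_qpp = 0.000000, Gamma_qpq = 0.000000, Gamma_qqq = 0.000000; k3 = (-1.000000, 1.000000, 0.000000, 0.000000)
  k4: at (p, q) = (-0.750000, -0.250000), (dp/dtau, dq/dtau) = (-1.000000, 1.000000); Gamma_ppp = 0.000000, Gamma_ppq = 0.000000, Gamma_pqq = 0.000000, Gamma_qpp = 0.000000, Gamma_qpq = 0.000000, Gamma_qqq = 0.000000; k4 = (-1.000000, 1.000000, 0.000000, 0.000000)
  Y <- Y + (h/6)(k1 + 2k2 + 2k3 + k4): p = -0.7500, q = -0.2500, dp/dtau = -1.0000, dq/dtau = 1.0000

Answer: p = -0.7500, q = -0.2500, dp/dtau = -1.0000, dq/dtau = 1.0000


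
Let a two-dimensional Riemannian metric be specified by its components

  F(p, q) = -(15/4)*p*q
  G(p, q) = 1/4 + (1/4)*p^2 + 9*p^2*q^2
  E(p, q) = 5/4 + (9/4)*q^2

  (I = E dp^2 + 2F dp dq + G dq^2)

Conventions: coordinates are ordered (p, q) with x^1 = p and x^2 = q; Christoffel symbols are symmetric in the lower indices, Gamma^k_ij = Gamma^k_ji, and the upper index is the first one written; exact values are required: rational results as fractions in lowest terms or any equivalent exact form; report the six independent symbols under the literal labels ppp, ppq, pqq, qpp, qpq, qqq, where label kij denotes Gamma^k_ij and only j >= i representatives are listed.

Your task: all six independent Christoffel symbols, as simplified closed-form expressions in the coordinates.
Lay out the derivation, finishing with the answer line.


E = 5/4 + (9/4)*q^2; F = -(15/4)*p*q; G = 1/4 + (1/4)*p^2 + 9*p^2*q^2
Gamma^k_ij = (1/2) g^{kl} (d_i g_jl + d_j g_il - d_l g_ij), with g^inv = (1/(EG-F^2)) [[G, -F], [-F, E]]
first partials: E_p = 0, E_q = (9/2)*q, F_p = -(15/4)*q, F_q = -(15/4)*p, G_p = (1/2)*p + 18*p*q^2, G_q = 18*p^2*q
D = EG - F^2 = 5/16 + (9/16)*q^2 + (5/16)*p^2 - (9/4)*p^2*q^2 + (81/4)*p^2*q^4
expanded: Gamma^p_pp = (G E_p - 2F F_p + F E_q)/(2D), Gamma^p_pq = (G E_q - F G_p)/(2D), Gamma^p_qq = (2G F_q - G G_p - F G_q)/(2D), Gamma^q_pp = (2E F_p - E E_q - F E_p)/(2D), Gamma^q_pq = (E G_p - F E_q)/(2D), Gamma^q_qq = (E G_q - 2F F_q + F G_p)/(2D); substitute and cancel common factors

Answer: Gamma_ppp = -360*p*q^2/(324*p^2*q^4 - 36*p^2*q^2 + 5*p^2 + 9*q^2 + 5), Gamma_ppq = (864*p^2*q^3 + 24*p^2*q + 9*q)/(324*p^2*q^4 - 36*p^2*q^2 + 5*p^2 + 9*q^2 + 5), Gamma_pqq = (-1296*p^3*q^4 - 72*p^3*q^2 - 16*p^3 - 36*p*q^2 - 16*p)/(324*p^2*q^4 - 36*p^2*q^2 + 5*p^2 + 9*q^2 + 5), Gamma_qpp = (-216*q^3 - 120*q)/(324*p^2*q^4 - 36*p^2*q^2 + 5*p^2 + 9*q^2 + 5), Gamma_qpq = (324*p*q^4 + 324*p*q^2 + 5*p)/(324*p^2*q^4 - 36*p^2*q^2 + 5*p^2 + 9*q^2 + 5), Gamma_qqq = (-216*p^2*q^3 - 60*p^2*q)/(324*p^2*q^4 - 36*p^2*q^2 + 5*p^2 + 9*q^2 + 5)


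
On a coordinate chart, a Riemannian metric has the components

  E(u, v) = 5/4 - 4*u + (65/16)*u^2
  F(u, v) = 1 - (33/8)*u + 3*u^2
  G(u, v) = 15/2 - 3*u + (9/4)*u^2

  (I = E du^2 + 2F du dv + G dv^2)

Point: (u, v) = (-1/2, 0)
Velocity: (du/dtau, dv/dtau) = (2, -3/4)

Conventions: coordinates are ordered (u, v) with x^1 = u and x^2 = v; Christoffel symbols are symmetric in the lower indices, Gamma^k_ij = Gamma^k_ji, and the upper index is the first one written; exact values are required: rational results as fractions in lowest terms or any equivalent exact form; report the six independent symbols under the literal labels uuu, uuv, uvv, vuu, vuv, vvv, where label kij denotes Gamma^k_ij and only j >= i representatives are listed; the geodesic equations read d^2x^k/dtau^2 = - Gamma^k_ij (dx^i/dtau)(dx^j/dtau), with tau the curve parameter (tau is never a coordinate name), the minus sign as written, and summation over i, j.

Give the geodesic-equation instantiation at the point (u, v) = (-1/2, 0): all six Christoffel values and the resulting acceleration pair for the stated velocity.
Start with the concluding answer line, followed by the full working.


Answer: Gamma_uuu = -11658/26885, Gamma_uuv = 10248/26885, Gamma_uvv = 25704/26885, Gamma_vuu = -15384/26885, Gamma_vuv = -11466/26885, Gamma_vvv = -10248/26885; accelerations (d^2u/dtau^2, d^2v/dtau^2) = (25167/10754, 13161/10754)

E = 273/64, F = 61/16, G = 153/16 at the point
E_u = -129/16, E_v = 0, F_u = -57/8, F_v = 0, G_u = -21/4, G_v = 0
EG - F^2 = 26885/1024;  g^inv = (1024/26885) * [[153/16, -61/16], [-61/16, 273/64]]
first-kind symbols [ij,l] = (1/2)(d_i g_jl + d_j g_il - d_l g_ij): [uu,u] = E_u/2 = -129/32, [uu,v] = F_u - E_v/2 = -57/8, [uv,u] = E_v/2 = 0, [uv,v] = G_u/2 = -21/8, [vv,u] = F_v - G_u/2 = 21/8, [vv,v] = G_v/2 = 0
Gamma^u_ij = (G*[ij,u] - F*[ij,v])/(EG - F^2), Gamma^v_ij = (E*[ij,v] - F*[ij,u])/(EG - F^2)
Gamma_uuu = -11658/26885, Gamma_uuv = 10248/26885, Gamma_uvv = 25704/26885, Gamma_vuu = -15384/26885, Gamma_vuv = -11466/26885, Gamma_vvv = -10248/26885
d^2u/dtau^2 = -(Gamma_uuu*(2)^2 + 2*Gamma_uuv*(2)*(-3/4) + Gamma_uvv*(-3/4)^2) = 25167/10754
d^2v/dtau^2 = -(Gamma_vuu*(2)^2 + 2*Gamma_vuv*(2)*(-3/4) + Gamma_vvv*(-3/4)^2) = 13161/10754


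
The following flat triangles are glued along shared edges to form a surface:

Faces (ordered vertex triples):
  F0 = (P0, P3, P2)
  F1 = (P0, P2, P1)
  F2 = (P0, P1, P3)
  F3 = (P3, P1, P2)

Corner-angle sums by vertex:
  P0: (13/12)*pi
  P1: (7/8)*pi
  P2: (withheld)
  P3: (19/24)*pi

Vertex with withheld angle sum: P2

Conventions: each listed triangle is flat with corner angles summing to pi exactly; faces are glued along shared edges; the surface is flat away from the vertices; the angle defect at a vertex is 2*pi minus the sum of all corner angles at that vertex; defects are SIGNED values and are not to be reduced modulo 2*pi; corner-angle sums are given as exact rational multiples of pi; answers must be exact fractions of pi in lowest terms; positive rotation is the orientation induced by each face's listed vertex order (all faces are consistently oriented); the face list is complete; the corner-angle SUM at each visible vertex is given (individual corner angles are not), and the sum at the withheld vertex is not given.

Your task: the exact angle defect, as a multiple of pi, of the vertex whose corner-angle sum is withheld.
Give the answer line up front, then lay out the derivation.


Answer: defect(P2) = (3/4)*pi

V = 4, E = 6, F = 4; chi = V - E + F = 2
Gauss-Bonnet: total defect = 2*pi*chi = 4*pi; visible defects sum to (13/4)*pi


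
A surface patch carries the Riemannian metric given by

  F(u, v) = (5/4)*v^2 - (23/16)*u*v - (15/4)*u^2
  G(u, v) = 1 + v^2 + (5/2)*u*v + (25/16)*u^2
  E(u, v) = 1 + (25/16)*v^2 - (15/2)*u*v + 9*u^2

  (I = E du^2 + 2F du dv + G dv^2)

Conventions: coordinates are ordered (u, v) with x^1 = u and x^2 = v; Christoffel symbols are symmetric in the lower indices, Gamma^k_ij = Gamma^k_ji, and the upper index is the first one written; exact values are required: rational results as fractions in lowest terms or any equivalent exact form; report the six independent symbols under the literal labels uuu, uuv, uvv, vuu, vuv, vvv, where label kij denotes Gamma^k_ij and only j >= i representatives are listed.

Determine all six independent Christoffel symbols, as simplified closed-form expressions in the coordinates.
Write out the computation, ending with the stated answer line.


E = 1 + (25/16)*v^2 - (15/2)*u*v + 9*u^2; F = (5/4)*v^2 - (23/16)*u*v - (15/4)*u^2; G = 1 + v^2 + (5/2)*u*v + (25/16)*u^2
Gamma^k_ij = (1/2) g^{kl} (d_i g_jl + d_j g_il - d_l g_ij), with g^inv = (1/(EG-F^2)) [[G, -F], [-F, E]]
first partials: E_u = -(15/2)*v + 18*u, E_v = (25/8)*v - (15/2)*u, F_u = -(23/16)*v - (15/2)*u, F_v = (5/2)*v - (23/16)*u, G_u = (5/2)*v + (25/8)*u, G_v = 2*v + (5/2)*u
D = EG - F^2 = 1 + (41/16)*v^2 - 5*u*v + (169/16)*u^2
expanded: Gamma^u_uu = (G E_u - 2F F_u + F E_v)/(2D), Gamma^u_uv = (G E_v - F G_u)/(2D), Gamma^u_vv = (2G F_v - G G_u - F G_v)/(2D), Gamma^v_uu = (2E F_u - E E_v - F E_u)/(2D), Gamma^v_uv = (E G_u - F E_v)/(2D), Gamma^v_vv = (E G_v - 2F F_v + F G_u)/(2D); substitute and cancel common factors

Answer: Gamma_uuu = (144*u - 60*v)/(169*u^2 - 80*u*v + 41*v^2 + 16), Gamma_uuv = (-60*u + 25*v)/(169*u^2 - 80*u*v + 41*v^2 + 16), Gamma_uvv = (-48*u + 20*v)/(169*u^2 - 80*u*v + 41*v^2 + 16), Gamma_vuu = (-60*u - 48*v)/(169*u^2 - 80*u*v + 41*v^2 + 16), Gamma_vuv = (25*u + 20*v)/(169*u^2 - 80*u*v + 41*v^2 + 16), Gamma_vvv = (20*u + 16*v)/(169*u^2 - 80*u*v + 41*v^2 + 16)


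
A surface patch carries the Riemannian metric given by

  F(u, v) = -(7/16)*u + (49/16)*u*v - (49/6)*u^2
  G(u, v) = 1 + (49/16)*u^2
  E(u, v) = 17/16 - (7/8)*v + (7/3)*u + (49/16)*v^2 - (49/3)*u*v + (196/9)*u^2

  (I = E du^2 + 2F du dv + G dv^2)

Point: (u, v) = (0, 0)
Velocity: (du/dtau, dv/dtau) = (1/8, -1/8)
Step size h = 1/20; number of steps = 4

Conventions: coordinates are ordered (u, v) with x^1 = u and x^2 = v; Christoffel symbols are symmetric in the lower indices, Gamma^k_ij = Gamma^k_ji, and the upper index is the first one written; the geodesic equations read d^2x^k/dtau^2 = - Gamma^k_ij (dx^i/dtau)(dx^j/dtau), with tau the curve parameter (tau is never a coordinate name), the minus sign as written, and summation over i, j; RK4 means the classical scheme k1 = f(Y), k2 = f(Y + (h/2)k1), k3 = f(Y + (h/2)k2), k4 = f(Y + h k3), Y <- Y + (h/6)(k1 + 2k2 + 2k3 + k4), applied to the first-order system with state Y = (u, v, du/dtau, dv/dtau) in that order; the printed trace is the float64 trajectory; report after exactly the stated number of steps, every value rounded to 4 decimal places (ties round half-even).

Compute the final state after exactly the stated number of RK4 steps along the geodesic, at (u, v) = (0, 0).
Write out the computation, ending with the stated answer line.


f(Y) = (du/dtau, dv/dtau, -Gamma^u_ij Y'^i Y'^j, -Gamma^v_ij Y'^i Y'^j) with the Gammas evaluated at the stage position; h = 0.050000; intermediate values shown to 6 dp
step 0: u = 0.0000, v = 0.0000, du/dtau = 0.1250, dv/dtau = -0.1250
step 1:
  k1: at (u, v) = (0.000000, 0.000000), (du/dtau, dv/dtau) = (0.125000, -0.125000); Gamma_uuu = 1.098039, Gamma_uuv = -0.411765, Gamma_uvv = 0.000000, Gamma_vuu = 0.000000, Gamma_vuv = 0.000000, Gamma_vvv = 0.000000; k1 = (0.125000, -0.125000, -0.030025, 0.000000)
  k2: at (u, v) = (0.003125, -0.003125), (du/dtau, dv/dtau) = (0.124249, -0.125000); Gamma_uuu = 1.174550, Gamma_uuv = -0.440456, Gamma_uvv = 0.000000, Gamma_vuu = -0.023785, Gamma_vuv = 0.008920, Gamma_vvv = 0.000000; k2 = (0.124249, -0.125000, -0.031814, 0.000644)
  k3: at (u, v) = (0.003106, -0.003125), (du/dtau, dv/dtau) = (0.124205, -0.124984); Gamma_uuu = 1.174221, Gamma_uuv = -0.440333, Gamma_uvv = 0.000000, Gamma_vuu = -0.023644, Gamma_vuv = 0.008866, Gamma_vvv = 0.000000; k3 = (0.124205, -0.124984, -0.031786, 0.000640)
  k4: at (u, v) = (0.006210, -0.006249), (du/dtau, dv/dtau) = (0.123411, -0.124968); Gamma_uuu = 1.247910, Gamma_uuv = -0.467966, Gamma_uvv = 0.000000, Gamma_vuu = -0.046779, Gamma_vuv = 0.017542, Gamma_vvv = 0.000000; k4 = (0.123411, -0.124968, -0.033440, 0.001254)
  Y <- Y + (h/6)(k1 + 2k2 + 2k3 + k4): u = 0.0062, v = -0.0062, du/dtau = 0.1234, dv/dtau = -0.1250
step 2:
  k1: at (u, v) = (0.006211, -0.006249), (du/dtau, dv/dtau) = (0.123411, -0.124968); Gamma_uuu = 1.247925, Gamma_uuv = -0.467972, Gamma_uvv = 0.000000, Gamma_vuu = -0.046785, Gamma_vuv = 0.017544, Gamma_vvv = 0.000000; k1 = (0.123411, -0.124968, -0.033441, 0.001254)
  k2: at (u, v) = (0.009296, -0.009374), (du/dtau, dv/dtau) = (0.122575, -0.124937); Gamma_uuu = 1.318763, Gamma_uuv = -0.494536, Gamma_uvv = 0.000000, Gamma_vuu = -0.069255, Gamma_vuv = 0.025971, Gamma_vvv = 0.000000; k2 = (0.122575, -0.124937, -0.034961, 0.001836)
  k3: at (u, v) = (0.009275, -0.009373), (du/dtau, dv/dtau) = (0.122537, -0.124922); Gamma_uuu = 1.318417, Gamma_uuv = -0.494406, Gamma_uvv = 0.000000, Gamma_vuu = -0.069103, Gamma_vuv = 0.025914, Gamma_vvv = 0.000000; k3 = (0.122537, -0.124922, -0.034933, 0.001831)
  k4: at (u, v) = (0.012338, -0.012496), (du/dtau, dv/dtau) = (0.121664, -0.124877); Gamma_uuu = 1.386299, Gamma_uuv = -0.519862, Gamma_uvv = 0.000000, Gamma_vuu = -0.090856, Gamma_vuv = 0.034071, Gamma_vvv = 0.000000; k4 = (0.121664, -0.124877, -0.036317, 0.002380)
  Y <- Y + (h/6)(k1 + 2k2 + 2k3 + k4): u = 0.0123, v = -0.0125, du/dtau = 0.1217, dv/dtau = -0.1249
step 3:
  k1: at (u, v) = (0.012338, -0.012496), (du/dtau, dv/dtau) = (0.121665, -0.124877); Gamma_uuu = 1.386310, Gamma_uuv = -0.519866, Gamma_uvv = 0.000000, Gamma_vuu = -0.090860, Gamma_vuv = 0.034073, Gamma_vvv = 0.000000; k1 = (0.121665, -0.124877, -0.036317, 0.002380)
  k2: at (u, v) = (0.015380, -0.015618), (du/dtau, dv/dtau) = (0.120757, -0.124817); Gamma_uuu = 1.451237, Gamma_uuv = -0.544214, Gamma_uvv = 0.000000, Gamma_vuu = -0.111887, Gamma_vuv = 0.041958, Gamma_vvv = 0.000000; k2 = (0.120757, -0.124817, -0.037568, 0.002896)
  k3: at (u, v) = (0.015357, -0.015616), (du/dtau, dv/dtau) = (0.120726, -0.124804); Gamma_uuu = 1.450886, Gamma_uuv = -0.544082, Gamma_uvv = 0.000000, Gamma_vuu = -0.111730, Gamma_vuv = 0.041899, Gamma_vvv = 0.000000; k3 = (0.120726, -0.124804, -0.037542, 0.002891)
  k4: at (u, v) = (0.018375, -0.018736), (du/dtau, dv/dtau) = (0.119788, -0.124732); Gamma_uuu = 1.512807, Gamma_uuv = -0.567302, Gamma_uvv = 0.000000, Gamma_vuu = -0.131996, Gamma_vuv = 0.049499, Gamma_vvv = 0.000000; k4 = (0.119788, -0.124732, -0.038660, 0.003373)
  Y <- Y + (h/6)(k1 + 2k2 + 2k3 + k4): u = 0.0184, v = -0.0187, du/dtau = 0.1198, dv/dtau = -0.1247
step 4:
  k1: at (u, v) = (0.018375, -0.018736), (du/dtau, dv/dtau) = (0.119788, -0.124732); Gamma_uuu = 1.512815, Gamma_uuv = -0.567306, Gamma_uvv = 0.000000, Gamma_vuu = -0.132000, Gamma_vuv = 0.049500, Gamma_vvv = 0.000000; k1 = (0.119788, -0.124732, -0.038661, 0.003373)
  k2: at (u, v) = (0.021370, -0.021855), (du/dtau, dv/dtau) = (0.118822, -0.124648); Gamma_uuu = 1.571755, Gamma_uuv = -0.589408, Gamma_uvv = 0.000000, Gamma_vuu = -0.151505, Gamma_vuv = 0.056814, Gamma_vvv = 0.000000; k2 = (0.118822, -0.124648, -0.039650, 0.003822)
  k3: at (u, v) = (0.021346, -0.021852), (du/dtau, dv/dtau) = (0.118797, -0.124637); Gamma_uuu = 1.571410, Gamma_uuv = -0.589279, Gamma_uvv = 0.000000, Gamma_vuu = -0.151346, Gamma_vuv = 0.056755, Gamma_vvv = 0.000000; k3 = (0.118797, -0.124637, -0.039627, 0.003817)
  k4: at (u, v) = (0.024315, -0.024968), (du/dtau, dv/dtau) = (0.117807, -0.124542); Gamma_uuu = 1.627366, Gamma_uuv = -0.610262, Gamma_uvv = 0.000000, Gamma_vuu = -0.170071, Gamma_vuv = 0.063777, Gamma_vvv = 0.000000; k4 = (0.117807, -0.124542, -0.040493, 0.004232)
  Y <- Y + (h/6)(k1 + 2k2 + 2k3 + k4): u = 0.0243, v = -0.0250, du/dtau = 0.1178, dv/dtau = -0.1245

Answer: u = 0.0243, v = -0.0250, du/dtau = 0.1178, dv/dtau = -0.1245


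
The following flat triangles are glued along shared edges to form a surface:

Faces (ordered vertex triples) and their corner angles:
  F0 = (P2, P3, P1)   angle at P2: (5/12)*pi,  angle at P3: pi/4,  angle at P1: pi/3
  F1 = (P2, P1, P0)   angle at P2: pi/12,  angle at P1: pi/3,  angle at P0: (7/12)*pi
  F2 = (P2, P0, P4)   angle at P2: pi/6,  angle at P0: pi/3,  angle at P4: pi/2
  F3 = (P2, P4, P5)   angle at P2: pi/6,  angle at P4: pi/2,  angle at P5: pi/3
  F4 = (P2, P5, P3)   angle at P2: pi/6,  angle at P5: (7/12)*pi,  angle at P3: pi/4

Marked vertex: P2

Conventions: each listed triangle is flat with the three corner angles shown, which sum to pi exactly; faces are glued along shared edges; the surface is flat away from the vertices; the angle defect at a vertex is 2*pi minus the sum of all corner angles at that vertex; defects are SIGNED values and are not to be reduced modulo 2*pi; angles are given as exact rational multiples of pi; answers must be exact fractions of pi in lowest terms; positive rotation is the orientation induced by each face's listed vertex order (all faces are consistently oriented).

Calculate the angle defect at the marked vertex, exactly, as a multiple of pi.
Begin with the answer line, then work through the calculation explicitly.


Answer: defect(P2) = pi

Sum of corner angles at P2: pi
defect = 2*pi - pi


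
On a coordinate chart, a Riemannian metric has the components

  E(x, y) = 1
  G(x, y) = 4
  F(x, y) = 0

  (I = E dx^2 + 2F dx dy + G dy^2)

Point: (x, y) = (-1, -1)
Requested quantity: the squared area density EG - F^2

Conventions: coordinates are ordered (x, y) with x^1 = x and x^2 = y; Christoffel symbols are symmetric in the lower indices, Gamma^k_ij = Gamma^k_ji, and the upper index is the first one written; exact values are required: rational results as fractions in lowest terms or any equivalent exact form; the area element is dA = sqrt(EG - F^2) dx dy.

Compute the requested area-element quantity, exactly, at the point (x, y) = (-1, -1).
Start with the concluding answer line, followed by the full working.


Answer: EG - F^2 = 4

E = 1, F = 0, G = 4; EG - F^2 = 4


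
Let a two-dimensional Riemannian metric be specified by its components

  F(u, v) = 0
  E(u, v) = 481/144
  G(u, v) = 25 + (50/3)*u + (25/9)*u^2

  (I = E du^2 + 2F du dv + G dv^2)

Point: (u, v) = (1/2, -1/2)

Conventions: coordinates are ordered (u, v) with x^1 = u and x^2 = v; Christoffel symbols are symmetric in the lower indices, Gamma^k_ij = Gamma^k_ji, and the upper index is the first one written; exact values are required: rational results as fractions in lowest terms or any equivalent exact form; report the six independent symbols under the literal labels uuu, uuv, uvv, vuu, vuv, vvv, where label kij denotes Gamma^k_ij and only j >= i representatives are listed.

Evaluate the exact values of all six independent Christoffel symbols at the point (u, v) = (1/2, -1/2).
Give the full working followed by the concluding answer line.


E = 481/144, F = 0, G = 1225/36 at the point
E_u = 0, E_v = 0, F_u = 0, F_v = 0, G_u = 175/9, G_v = 0
EG - F^2 = 589225/5184;  g^inv = (5184/589225) * [[1225/36, 0], [0, 481/144]]
first-kind symbols [ij,l] = (1/2)(d_i g_jl + d_j g_il - d_l g_ij): [uu,u] = E_u/2 = 0, [uu,v] = F_u - E_v/2 = 0, [uv,u] = E_v/2 = 0, [uv,v] = G_u/2 = 175/18, [vv,u] = F_v - G_u/2 = -175/18, [vv,v] = G_v/2 = 0
Gamma^u_ij = (G*[ij,u] - F*[ij,v])/(EG - F^2), Gamma^v_ij = (E*[ij,v] - F*[ij,u])/(EG - F^2)

Answer: Gamma_uuu = 0, Gamma_uuv = 0, Gamma_uvv = -1400/481, Gamma_vuu = 0, Gamma_vuv = 2/7, Gamma_vvv = 0


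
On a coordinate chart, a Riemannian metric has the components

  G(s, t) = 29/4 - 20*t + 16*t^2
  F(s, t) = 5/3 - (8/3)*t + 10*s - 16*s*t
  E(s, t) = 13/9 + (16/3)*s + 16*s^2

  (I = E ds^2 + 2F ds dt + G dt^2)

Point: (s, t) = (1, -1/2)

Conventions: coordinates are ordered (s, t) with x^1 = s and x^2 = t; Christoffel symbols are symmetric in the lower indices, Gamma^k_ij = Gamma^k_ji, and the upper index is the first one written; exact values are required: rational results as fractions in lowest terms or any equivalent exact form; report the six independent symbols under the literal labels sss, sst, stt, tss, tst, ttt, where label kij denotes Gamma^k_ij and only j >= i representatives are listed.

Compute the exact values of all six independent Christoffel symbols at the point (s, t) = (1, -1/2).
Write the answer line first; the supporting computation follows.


Answer: Gamma_sss = 672/1549, Gamma_sst = 0, Gamma_stt = -672/1549, Gamma_tss = 648/1549, Gamma_tst = 0, Gamma_ttt = -648/1549

E = 205/9, F = 21, G = 85/4 at the point
E_s = 112/3, E_t = 0, F_s = 18, F_t = -56/3, G_s = 0, G_t = -36
EG - F^2 = 1549/36;  g^inv = (36/1549) * [[85/4, -21], [-21, 205/9]]
first-kind symbols [ij,l] = (1/2)(d_i g_jl + d_j g_il - d_l g_ij): [ss,s] = E_s/2 = 56/3, [ss,t] = F_s - E_t/2 = 18, [st,s] = E_t/2 = 0, [st,t] = G_s/2 = 0, [tt,s] = F_t - G_s/2 = -56/3, [tt,t] = G_t/2 = -18
Gamma^s_ij = (G*[ij,s] - F*[ij,t])/(EG - F^2), Gamma^t_ij = (E*[ij,t] - F*[ij,s])/(EG - F^2)


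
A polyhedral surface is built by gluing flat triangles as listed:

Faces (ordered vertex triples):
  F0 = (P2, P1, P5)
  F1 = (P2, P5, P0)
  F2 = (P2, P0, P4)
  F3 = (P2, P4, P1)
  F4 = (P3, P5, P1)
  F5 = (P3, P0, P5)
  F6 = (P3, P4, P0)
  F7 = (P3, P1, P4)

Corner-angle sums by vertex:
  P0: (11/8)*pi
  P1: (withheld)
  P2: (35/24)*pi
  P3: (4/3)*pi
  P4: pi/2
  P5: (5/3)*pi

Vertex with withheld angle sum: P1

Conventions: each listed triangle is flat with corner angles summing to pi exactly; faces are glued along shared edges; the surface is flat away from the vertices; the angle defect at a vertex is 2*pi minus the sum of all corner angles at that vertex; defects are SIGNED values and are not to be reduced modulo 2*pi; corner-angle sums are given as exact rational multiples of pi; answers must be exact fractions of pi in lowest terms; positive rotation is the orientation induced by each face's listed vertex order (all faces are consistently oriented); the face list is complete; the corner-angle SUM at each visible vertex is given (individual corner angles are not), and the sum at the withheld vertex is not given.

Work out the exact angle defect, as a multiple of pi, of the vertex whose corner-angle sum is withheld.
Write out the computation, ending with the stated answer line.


V = 6, E = 12, F = 8; chi = V - E + F = 2
Gauss-Bonnet: total defect = 2*pi*chi = 4*pi; visible defects sum to (11/3)*pi

Answer: defect(P1) = pi/3


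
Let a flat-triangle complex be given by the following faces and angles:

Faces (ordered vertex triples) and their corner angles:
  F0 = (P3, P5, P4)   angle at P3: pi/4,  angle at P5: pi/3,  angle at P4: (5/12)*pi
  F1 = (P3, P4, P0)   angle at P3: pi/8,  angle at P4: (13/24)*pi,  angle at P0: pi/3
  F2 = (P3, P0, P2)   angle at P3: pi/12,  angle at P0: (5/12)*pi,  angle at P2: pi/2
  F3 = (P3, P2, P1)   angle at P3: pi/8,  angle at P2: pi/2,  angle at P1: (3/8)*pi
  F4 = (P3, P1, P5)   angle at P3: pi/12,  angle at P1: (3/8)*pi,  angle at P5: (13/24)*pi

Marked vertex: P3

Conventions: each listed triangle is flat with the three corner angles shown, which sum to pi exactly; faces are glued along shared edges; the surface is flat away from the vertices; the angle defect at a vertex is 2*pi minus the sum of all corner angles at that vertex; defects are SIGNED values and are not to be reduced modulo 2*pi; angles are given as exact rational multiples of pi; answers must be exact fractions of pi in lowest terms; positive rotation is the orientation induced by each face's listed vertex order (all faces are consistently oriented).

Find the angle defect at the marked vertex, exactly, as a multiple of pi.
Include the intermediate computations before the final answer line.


Sum of corner angles at P3: (2/3)*pi
defect = 2*pi - (2/3)*pi

Answer: defect(P3) = (4/3)*pi


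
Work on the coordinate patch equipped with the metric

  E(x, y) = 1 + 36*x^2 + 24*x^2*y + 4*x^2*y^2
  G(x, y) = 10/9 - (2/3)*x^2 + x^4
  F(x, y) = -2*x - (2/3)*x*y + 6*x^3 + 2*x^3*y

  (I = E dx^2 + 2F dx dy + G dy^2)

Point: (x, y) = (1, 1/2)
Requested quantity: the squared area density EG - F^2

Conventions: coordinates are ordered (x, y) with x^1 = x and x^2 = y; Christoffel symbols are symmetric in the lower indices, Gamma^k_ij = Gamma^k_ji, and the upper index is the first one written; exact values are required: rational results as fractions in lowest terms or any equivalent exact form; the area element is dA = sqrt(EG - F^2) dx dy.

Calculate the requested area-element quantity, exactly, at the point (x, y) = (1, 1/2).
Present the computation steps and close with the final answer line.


E = 50, F = 14/3, G = 13/9; EG - F^2 = 454/9

Answer: EG - F^2 = 454/9


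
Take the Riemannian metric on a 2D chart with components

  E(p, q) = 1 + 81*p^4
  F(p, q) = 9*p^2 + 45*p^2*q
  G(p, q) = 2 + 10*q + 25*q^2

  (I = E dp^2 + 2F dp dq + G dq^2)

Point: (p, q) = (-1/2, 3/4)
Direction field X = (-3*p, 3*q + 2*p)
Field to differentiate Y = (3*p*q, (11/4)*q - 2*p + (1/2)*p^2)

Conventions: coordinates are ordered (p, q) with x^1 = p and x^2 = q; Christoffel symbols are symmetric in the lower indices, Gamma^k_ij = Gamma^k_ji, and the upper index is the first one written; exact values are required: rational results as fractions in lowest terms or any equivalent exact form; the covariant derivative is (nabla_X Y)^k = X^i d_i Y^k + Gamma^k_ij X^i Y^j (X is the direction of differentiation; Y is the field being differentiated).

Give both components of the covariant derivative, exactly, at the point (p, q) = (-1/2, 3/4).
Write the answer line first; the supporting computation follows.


Answer: (nabla_X Y)^p = 31215/7328, (nabla_X Y)^q = 40403/7328

E = 97/16, F = 171/16, G = 377/16 at the point
E_p = -81/2, E_q = 0, F_p = -171/4, F_q = 45/4, G_p = 0, G_q = 95/2
EG - F^2 = 229/8;  g^inv = (8/229) * [[377/16, -171/16], [-171/16, 97/16]]
first-kind symbols [ij,l] = (1/2)(d_i g_jl + d_j g_il - d_l g_ij): [pp,p] = E_p/2 = -81/4, [pp,q] = F_p - E_q/2 = -171/4, [pq,p] = E_q/2 = 0, [pq,q] = G_p/2 = 0, [qq,p] = F_q - G_p/2 = 45/4, [qq,q] = G_q/2 = 95/4
Gamma^p_ij = (G*[ij,p] - F*[ij,q])/(EG - F^2), Gamma^q_ij = (E*[ij,q] - F*[ij,p])/(EG - F^2)
Gamma_ppp = -162/229, Gamma_ppq = 0, Gamma_pqq = 90/229, Gamma_qpp = -342/229, Gamma_qpq = 0, Gamma_qqq = 190/229
X = (3/2, 5/4), Y = (-9/8, 51/16) at the point
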